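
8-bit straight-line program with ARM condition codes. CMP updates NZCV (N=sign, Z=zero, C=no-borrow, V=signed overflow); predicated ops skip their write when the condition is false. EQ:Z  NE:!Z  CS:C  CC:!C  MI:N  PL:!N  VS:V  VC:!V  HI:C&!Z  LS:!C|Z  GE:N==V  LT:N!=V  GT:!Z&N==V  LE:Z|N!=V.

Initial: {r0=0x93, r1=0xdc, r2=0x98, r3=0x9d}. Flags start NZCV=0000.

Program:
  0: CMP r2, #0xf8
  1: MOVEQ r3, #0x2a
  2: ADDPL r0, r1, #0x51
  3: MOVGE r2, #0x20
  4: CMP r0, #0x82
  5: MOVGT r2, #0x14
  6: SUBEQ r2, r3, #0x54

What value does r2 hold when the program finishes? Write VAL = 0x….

0: ✓ CMP  NZCV=1000
1: · MOVEQ
2: · ADDPL
3: · MOVGE
4: ✓ CMP  NZCV=0010
5: ✓ MOVGT  r2←0x14
6: · SUBEQ

VAL = 0x14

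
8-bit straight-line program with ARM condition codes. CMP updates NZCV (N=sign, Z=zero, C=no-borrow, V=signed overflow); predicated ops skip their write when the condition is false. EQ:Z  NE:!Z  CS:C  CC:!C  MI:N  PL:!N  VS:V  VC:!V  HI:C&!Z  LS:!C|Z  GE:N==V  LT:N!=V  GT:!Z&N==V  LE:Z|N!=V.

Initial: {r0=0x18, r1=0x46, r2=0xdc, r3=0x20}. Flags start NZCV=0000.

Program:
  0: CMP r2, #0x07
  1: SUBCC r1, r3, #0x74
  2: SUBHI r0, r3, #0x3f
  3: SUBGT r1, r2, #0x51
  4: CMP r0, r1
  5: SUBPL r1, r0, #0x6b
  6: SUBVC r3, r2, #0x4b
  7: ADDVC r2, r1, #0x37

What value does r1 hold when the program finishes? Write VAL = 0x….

0: ✓ CMP  NZCV=1010
1: · SUBCC
2: ✓ SUBHI  r0←0xe1
3: · SUBGT
4: ✓ CMP  NZCV=1010
5: · SUBPL
6: ✓ SUBVC  r3←0x91
7: ✓ ADDVC  r2←0x7d

VAL = 0x46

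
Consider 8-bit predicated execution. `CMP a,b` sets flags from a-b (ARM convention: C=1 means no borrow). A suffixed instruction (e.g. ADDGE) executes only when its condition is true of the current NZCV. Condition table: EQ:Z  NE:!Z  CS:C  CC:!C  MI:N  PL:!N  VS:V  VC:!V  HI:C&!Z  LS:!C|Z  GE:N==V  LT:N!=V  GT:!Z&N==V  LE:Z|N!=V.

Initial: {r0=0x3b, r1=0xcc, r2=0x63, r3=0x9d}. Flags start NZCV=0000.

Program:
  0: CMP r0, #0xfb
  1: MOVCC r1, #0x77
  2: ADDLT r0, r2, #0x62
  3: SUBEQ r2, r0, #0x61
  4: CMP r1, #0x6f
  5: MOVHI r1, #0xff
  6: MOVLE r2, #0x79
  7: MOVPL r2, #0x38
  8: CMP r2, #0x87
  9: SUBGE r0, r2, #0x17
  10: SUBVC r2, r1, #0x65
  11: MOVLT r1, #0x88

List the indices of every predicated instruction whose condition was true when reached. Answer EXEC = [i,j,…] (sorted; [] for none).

[0] flags=0000 → (cmp)
[1] flags=0000 CC?T → r1=0x77
[2] flags=0000 LT?F → skip
[3] flags=0000 EQ?F → skip
[4] flags=0010 → (cmp)
[5] flags=0010 HI?T → r1=0xff
[6] flags=0010 LE?F → skip
[7] flags=0010 PL?T → r2=0x38
[8] flags=1001 → (cmp)
[9] flags=1001 GE?T → r0=0x21
[10] flags=1001 VC?F → skip
[11] flags=1001 LT?F → skip

EXEC = [1,5,7,9]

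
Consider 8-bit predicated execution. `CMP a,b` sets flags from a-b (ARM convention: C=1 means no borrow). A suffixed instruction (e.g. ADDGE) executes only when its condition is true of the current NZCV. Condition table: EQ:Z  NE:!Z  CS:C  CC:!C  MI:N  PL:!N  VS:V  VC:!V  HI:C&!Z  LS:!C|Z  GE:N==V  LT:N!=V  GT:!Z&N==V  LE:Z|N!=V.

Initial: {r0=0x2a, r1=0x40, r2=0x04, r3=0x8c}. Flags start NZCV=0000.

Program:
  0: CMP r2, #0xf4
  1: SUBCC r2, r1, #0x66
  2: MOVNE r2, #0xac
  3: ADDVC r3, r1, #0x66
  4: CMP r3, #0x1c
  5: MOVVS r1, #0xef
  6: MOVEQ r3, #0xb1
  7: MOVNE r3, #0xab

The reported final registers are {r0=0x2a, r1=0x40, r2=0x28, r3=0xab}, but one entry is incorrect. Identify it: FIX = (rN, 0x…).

FIX = (r2, 0xac)

[0] flags=0000 → (cmp)
[1] flags=0000 CC?T → r2=0xda
[2] flags=0000 NE?T → r2=0xac
[3] flags=0000 VC?T → r3=0xa6
[4] flags=1010 → (cmp)
[5] flags=1010 VS?F → skip
[6] flags=1010 EQ?F → skip
[7] flags=1010 NE?T → r3=0xab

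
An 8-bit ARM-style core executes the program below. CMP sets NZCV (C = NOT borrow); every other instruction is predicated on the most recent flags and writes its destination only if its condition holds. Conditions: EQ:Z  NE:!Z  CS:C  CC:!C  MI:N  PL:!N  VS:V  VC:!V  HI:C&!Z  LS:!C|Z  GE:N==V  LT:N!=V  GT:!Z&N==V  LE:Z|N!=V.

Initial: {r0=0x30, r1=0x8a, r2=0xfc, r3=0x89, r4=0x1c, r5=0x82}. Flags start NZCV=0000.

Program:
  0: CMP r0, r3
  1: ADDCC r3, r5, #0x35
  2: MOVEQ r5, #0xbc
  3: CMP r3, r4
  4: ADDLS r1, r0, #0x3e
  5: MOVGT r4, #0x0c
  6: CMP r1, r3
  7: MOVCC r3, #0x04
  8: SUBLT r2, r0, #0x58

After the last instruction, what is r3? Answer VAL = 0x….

0: ✓ CMP  NZCV=1001
1: ✓ ADDCC  r3←0xb7
2: · MOVEQ
3: ✓ CMP  NZCV=1010
4: · ADDLS
5: · MOVGT
6: ✓ CMP  NZCV=1000
7: ✓ MOVCC  r3←0x04
8: ✓ SUBLT  r2←0xd8

VAL = 0x04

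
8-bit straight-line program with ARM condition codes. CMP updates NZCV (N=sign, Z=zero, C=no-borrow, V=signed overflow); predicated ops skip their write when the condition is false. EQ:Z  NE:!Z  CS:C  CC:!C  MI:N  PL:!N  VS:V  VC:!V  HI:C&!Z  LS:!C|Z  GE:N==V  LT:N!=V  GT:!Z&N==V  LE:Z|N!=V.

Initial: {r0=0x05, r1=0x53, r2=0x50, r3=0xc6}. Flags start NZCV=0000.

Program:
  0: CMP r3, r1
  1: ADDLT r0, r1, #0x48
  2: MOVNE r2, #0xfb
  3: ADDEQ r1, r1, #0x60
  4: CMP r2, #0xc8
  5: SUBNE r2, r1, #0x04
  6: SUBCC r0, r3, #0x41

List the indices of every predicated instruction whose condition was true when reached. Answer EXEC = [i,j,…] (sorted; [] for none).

[0] flags=0011 → (cmp)
[1] flags=0011 LT?T → r0=0x9b
[2] flags=0011 NE?T → r2=0xfb
[3] flags=0011 EQ?F → skip
[4] flags=0010 → (cmp)
[5] flags=0010 NE?T → r2=0x4f
[6] flags=0010 CC?F → skip

EXEC = [1,2,5]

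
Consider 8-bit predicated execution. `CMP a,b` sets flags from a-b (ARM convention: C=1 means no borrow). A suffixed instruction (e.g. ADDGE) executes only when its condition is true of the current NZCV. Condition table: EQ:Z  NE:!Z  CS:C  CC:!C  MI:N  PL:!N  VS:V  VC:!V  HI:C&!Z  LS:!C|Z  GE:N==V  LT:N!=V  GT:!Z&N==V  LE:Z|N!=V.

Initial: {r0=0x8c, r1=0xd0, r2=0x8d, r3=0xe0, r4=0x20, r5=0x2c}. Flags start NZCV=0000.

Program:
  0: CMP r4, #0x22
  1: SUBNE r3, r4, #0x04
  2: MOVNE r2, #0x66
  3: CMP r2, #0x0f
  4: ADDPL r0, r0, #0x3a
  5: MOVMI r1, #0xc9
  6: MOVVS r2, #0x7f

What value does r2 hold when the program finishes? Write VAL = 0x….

VAL = 0x66

0: ✓ CMP  NZCV=1000
1: ✓ SUBNE  r3←0x1c
2: ✓ MOVNE  r2←0x66
3: ✓ CMP  NZCV=0010
4: ✓ ADDPL  r0←0xc6
5: · MOVMI
6: · MOVVS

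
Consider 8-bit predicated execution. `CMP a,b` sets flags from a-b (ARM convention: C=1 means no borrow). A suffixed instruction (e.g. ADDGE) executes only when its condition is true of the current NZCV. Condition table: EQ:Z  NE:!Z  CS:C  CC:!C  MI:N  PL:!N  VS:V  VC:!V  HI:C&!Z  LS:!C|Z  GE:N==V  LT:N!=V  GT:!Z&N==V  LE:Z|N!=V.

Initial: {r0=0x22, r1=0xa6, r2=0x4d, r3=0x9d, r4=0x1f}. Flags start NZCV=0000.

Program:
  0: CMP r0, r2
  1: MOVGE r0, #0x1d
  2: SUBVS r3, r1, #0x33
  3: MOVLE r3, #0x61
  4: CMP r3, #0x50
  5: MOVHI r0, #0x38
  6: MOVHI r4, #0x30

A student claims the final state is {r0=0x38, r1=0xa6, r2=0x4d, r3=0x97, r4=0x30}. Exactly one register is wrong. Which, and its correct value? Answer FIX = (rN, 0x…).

FIX = (r3, 0x61)

0: ✓ CMP  NZCV=1000
1: · MOVGE
2: · SUBVS
3: ✓ MOVLE  r3←0x61
4: ✓ CMP  NZCV=0010
5: ✓ MOVHI  r0←0x38
6: ✓ MOVHI  r4←0x30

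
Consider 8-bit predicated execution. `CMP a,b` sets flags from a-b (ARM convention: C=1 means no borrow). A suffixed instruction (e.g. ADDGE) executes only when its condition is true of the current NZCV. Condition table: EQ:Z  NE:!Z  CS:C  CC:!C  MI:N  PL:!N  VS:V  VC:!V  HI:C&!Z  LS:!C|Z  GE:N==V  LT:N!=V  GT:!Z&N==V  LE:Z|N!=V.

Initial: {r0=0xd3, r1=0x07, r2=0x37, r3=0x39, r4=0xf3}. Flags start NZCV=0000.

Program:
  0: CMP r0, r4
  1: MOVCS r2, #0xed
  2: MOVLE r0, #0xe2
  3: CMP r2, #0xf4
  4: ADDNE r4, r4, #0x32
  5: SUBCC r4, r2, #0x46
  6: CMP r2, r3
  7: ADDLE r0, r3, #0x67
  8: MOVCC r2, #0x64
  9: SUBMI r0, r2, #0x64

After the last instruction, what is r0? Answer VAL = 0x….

VAL = 0x00

[0] flags=1000 → (cmp)
[1] flags=1000 CS?F → skip
[2] flags=1000 LE?T → r0=0xe2
[3] flags=0000 → (cmp)
[4] flags=0000 NE?T → r4=0x25
[5] flags=0000 CC?T → r4=0xf1
[6] flags=1000 → (cmp)
[7] flags=1000 LE?T → r0=0xa0
[8] flags=1000 CC?T → r2=0x64
[9] flags=1000 MI?T → r0=0x00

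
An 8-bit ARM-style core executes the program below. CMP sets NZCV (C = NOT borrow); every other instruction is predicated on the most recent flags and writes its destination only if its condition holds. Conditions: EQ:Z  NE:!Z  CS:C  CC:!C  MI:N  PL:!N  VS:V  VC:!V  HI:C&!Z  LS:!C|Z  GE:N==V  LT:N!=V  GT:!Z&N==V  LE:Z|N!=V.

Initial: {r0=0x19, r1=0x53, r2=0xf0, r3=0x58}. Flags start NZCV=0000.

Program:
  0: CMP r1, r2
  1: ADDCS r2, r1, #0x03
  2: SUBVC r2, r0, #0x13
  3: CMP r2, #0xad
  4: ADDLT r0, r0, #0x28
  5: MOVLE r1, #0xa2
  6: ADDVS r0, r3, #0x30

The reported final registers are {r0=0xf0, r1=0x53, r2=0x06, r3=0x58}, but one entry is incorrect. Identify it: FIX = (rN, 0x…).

0: ✓ CMP  NZCV=0000
1: · ADDCS
2: ✓ SUBVC  r2←0x06
3: ✓ CMP  NZCV=0000
4: · ADDLT
5: · MOVLE
6: · ADDVS

FIX = (r0, 0x19)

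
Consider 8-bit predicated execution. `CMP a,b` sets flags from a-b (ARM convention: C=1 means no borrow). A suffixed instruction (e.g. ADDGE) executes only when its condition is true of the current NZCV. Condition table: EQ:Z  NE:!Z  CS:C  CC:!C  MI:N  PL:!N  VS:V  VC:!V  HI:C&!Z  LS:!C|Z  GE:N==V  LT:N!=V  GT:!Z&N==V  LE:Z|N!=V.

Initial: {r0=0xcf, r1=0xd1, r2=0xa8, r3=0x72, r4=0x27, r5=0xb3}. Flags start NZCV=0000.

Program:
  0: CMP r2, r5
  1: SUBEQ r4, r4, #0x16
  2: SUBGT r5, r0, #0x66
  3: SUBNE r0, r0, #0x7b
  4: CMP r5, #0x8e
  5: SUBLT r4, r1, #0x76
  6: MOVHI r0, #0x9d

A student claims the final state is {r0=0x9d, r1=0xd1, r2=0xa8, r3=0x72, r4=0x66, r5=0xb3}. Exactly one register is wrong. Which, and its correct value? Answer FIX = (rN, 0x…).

[0] flags=1000 → (cmp)
[1] flags=1000 EQ?F → skip
[2] flags=1000 GT?F → skip
[3] flags=1000 NE?T → r0=0x54
[4] flags=0010 → (cmp)
[5] flags=0010 LT?F → skip
[6] flags=0010 HI?T → r0=0x9d

FIX = (r4, 0x27)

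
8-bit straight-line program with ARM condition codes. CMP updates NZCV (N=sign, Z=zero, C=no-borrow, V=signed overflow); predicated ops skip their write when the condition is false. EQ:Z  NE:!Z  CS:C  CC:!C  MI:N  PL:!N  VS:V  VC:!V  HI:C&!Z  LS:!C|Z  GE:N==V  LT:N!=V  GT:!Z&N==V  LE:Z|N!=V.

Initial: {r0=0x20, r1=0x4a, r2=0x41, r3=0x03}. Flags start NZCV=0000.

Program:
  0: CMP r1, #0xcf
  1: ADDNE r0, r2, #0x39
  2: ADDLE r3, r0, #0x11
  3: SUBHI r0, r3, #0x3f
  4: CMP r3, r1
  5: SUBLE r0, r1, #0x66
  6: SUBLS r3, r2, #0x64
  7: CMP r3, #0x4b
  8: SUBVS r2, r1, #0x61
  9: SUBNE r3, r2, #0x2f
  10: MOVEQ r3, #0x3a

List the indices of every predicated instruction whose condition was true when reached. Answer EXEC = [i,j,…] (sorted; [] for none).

0: ✓ CMP  NZCV=0000
1: ✓ ADDNE  r0←0x7a
2: · ADDLE
3: · SUBHI
4: ✓ CMP  NZCV=1000
5: ✓ SUBLE  r0←0xe4
6: ✓ SUBLS  r3←0xdd
7: ✓ CMP  NZCV=1010
8: · SUBVS
9: ✓ SUBNE  r3←0x12
10: · MOVEQ

EXEC = [1,5,6,9]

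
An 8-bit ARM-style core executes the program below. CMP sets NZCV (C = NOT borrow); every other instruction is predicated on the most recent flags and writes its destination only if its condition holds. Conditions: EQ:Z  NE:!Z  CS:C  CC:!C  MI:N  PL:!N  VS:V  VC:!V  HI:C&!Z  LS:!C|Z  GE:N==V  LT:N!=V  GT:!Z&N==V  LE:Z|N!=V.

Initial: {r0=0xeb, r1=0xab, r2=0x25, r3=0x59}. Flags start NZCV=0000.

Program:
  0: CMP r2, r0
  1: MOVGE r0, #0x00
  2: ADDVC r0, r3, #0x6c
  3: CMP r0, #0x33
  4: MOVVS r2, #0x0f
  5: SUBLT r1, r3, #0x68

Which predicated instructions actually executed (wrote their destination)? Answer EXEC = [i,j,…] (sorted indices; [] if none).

EXEC = [1,2,5]

0: ✓ CMP  NZCV=0000
1: ✓ MOVGE  r0←0x00
2: ✓ ADDVC  r0←0xc5
3: ✓ CMP  NZCV=1010
4: · MOVVS
5: ✓ SUBLT  r1←0xf1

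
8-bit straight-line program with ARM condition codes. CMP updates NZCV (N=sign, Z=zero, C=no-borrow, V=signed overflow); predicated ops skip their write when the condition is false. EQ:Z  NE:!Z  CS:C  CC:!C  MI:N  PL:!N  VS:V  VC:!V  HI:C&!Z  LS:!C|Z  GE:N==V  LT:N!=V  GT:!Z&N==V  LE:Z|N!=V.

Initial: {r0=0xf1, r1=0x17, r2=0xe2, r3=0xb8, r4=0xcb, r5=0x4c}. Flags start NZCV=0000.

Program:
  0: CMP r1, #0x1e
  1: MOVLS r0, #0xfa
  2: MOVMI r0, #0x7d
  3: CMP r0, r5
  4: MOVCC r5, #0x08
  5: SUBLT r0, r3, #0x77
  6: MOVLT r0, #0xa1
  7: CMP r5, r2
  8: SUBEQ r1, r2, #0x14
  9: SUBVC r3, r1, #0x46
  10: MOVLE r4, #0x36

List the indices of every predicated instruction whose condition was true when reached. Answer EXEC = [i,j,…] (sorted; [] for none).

EXEC = [1,2,9]

0: ✓ CMP  NZCV=1000
1: ✓ MOVLS  r0←0xfa
2: ✓ MOVMI  r0←0x7d
3: ✓ CMP  NZCV=0010
4: · MOVCC
5: · SUBLT
6: · MOVLT
7: ✓ CMP  NZCV=0000
8: · SUBEQ
9: ✓ SUBVC  r3←0xd1
10: · MOVLE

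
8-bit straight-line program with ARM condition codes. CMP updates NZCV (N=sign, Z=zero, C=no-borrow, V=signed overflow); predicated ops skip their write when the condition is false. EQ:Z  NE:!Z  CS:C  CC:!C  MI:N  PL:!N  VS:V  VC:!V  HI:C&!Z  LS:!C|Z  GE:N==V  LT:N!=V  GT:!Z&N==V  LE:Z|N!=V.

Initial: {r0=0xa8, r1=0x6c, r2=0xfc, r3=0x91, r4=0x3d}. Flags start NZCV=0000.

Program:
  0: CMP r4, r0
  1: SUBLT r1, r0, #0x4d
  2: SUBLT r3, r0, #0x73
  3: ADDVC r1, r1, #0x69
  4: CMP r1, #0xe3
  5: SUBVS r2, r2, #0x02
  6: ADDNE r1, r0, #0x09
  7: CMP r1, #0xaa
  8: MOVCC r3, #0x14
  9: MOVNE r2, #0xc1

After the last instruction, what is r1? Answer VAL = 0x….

VAL = 0xb1

[0] flags=1001 → (cmp)
[1] flags=1001 LT?F → skip
[2] flags=1001 LT?F → skip
[3] flags=1001 VC?F → skip
[4] flags=1001 → (cmp)
[5] flags=1001 VS?T → r2=0xfa
[6] flags=1001 NE?T → r1=0xb1
[7] flags=0010 → (cmp)
[8] flags=0010 CC?F → skip
[9] flags=0010 NE?T → r2=0xc1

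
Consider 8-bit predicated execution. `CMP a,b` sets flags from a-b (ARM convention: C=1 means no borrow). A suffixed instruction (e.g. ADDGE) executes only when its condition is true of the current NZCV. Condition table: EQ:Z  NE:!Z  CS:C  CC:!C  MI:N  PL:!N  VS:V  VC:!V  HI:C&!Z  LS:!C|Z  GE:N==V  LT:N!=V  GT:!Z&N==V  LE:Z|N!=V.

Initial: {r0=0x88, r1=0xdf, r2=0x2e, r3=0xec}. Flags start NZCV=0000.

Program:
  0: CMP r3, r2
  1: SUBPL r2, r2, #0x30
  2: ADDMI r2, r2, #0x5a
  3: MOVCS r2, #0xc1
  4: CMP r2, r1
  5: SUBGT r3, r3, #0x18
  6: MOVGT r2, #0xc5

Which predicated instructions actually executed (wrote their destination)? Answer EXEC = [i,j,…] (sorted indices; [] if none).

[0] flags=1010 → (cmp)
[1] flags=1010 PL?F → skip
[2] flags=1010 MI?T → r2=0x88
[3] flags=1010 CS?T → r2=0xc1
[4] flags=1000 → (cmp)
[5] flags=1000 GT?F → skip
[6] flags=1000 GT?F → skip

EXEC = [2,3]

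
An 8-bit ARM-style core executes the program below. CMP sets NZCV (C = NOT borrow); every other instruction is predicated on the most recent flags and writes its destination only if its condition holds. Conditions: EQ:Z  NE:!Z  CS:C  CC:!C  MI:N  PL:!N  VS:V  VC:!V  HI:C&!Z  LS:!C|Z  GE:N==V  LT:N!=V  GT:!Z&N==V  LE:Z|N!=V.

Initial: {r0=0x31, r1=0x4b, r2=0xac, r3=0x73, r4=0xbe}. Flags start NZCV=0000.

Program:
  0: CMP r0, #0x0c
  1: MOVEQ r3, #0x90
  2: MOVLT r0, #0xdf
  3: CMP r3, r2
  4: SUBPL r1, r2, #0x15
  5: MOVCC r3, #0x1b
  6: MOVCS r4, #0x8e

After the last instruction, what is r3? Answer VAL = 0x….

VAL = 0x1b

0: ✓ CMP  NZCV=0010
1: · MOVEQ
2: · MOVLT
3: ✓ CMP  NZCV=1001
4: · SUBPL
5: ✓ MOVCC  r3←0x1b
6: · MOVCS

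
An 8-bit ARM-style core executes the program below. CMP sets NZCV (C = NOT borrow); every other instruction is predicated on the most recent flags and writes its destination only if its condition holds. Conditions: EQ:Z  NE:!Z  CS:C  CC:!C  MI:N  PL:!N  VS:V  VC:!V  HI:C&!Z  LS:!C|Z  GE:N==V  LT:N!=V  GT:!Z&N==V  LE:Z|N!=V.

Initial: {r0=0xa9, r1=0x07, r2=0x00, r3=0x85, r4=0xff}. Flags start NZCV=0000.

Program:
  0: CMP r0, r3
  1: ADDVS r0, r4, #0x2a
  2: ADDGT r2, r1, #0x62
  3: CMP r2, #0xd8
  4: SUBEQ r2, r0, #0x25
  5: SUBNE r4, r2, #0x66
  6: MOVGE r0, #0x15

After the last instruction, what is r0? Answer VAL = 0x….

0: ✓ CMP  NZCV=0010
1: · ADDVS
2: ✓ ADDGT  r2←0x69
3: ✓ CMP  NZCV=1001
4: · SUBEQ
5: ✓ SUBNE  r4←0x03
6: ✓ MOVGE  r0←0x15

VAL = 0x15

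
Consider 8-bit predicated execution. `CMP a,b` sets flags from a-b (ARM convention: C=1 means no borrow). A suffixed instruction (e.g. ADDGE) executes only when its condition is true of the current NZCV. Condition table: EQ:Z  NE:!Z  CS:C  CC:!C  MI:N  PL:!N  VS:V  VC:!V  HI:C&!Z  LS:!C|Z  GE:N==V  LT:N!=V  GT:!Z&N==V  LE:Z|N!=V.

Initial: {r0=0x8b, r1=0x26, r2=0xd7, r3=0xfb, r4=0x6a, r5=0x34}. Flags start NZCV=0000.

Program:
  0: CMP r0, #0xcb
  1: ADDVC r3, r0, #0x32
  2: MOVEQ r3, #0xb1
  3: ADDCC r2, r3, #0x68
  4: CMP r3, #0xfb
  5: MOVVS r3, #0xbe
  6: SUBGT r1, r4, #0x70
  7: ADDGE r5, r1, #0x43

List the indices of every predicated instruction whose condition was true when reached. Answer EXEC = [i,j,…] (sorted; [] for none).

EXEC = [1,3]

0: ✓ CMP  NZCV=1000
1: ✓ ADDVC  r3←0xbd
2: · MOVEQ
3: ✓ ADDCC  r2←0x25
4: ✓ CMP  NZCV=1000
5: · MOVVS
6: · SUBGT
7: · ADDGE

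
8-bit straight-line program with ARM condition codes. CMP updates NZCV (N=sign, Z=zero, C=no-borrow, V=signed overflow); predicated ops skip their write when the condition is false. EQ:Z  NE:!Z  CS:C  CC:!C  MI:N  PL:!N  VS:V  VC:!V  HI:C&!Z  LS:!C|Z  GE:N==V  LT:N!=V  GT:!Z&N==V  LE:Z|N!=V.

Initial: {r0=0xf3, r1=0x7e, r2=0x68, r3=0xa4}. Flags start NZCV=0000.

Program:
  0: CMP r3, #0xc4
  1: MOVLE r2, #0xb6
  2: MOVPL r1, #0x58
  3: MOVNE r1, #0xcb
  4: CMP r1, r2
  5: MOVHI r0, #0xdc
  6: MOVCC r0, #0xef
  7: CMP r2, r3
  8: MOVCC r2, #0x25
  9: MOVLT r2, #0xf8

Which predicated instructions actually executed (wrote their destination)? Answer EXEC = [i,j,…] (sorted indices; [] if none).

EXEC = [1,3,5]

0: ✓ CMP  NZCV=1000
1: ✓ MOVLE  r2←0xb6
2: · MOVPL
3: ✓ MOVNE  r1←0xcb
4: ✓ CMP  NZCV=0010
5: ✓ MOVHI  r0←0xdc
6: · MOVCC
7: ✓ CMP  NZCV=0010
8: · MOVCC
9: · MOVLT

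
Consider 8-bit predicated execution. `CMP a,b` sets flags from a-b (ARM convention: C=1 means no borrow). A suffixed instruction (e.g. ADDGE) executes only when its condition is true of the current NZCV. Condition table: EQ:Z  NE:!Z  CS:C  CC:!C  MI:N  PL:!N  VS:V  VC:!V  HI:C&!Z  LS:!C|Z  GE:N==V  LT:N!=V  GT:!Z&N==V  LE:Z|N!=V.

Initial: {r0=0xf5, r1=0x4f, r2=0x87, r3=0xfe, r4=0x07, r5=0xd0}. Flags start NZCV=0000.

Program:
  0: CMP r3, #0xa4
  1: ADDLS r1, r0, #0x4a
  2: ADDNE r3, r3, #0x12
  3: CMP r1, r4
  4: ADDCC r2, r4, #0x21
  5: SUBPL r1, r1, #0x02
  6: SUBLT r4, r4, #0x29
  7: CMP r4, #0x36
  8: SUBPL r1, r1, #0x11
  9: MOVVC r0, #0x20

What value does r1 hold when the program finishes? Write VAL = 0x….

0: ✓ CMP  NZCV=0010
1: · ADDLS
2: ✓ ADDNE  r3←0x10
3: ✓ CMP  NZCV=0010
4: · ADDCC
5: ✓ SUBPL  r1←0x4d
6: · SUBLT
7: ✓ CMP  NZCV=1000
8: · SUBPL
9: ✓ MOVVC  r0←0x20

VAL = 0x4d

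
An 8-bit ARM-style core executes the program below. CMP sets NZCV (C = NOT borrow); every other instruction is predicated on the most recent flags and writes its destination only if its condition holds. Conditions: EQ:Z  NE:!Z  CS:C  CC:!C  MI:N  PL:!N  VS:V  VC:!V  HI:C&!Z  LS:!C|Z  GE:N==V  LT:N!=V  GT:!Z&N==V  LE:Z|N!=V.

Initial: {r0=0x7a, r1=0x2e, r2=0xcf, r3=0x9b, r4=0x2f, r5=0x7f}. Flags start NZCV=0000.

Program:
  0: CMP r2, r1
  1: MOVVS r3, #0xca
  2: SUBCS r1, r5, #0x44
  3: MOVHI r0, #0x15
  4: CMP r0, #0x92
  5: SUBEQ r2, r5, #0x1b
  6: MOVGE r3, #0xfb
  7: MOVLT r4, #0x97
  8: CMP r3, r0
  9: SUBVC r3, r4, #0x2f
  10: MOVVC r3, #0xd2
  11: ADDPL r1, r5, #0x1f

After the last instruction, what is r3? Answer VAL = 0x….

0: ✓ CMP  NZCV=1010
1: · MOVVS
2: ✓ SUBCS  r1←0x3b
3: ✓ MOVHI  r0←0x15
4: ✓ CMP  NZCV=1001
5: · SUBEQ
6: ✓ MOVGE  r3←0xfb
7: · MOVLT
8: ✓ CMP  NZCV=1010
9: ✓ SUBVC  r3←0x00
10: ✓ MOVVC  r3←0xd2
11: · ADDPL

VAL = 0xd2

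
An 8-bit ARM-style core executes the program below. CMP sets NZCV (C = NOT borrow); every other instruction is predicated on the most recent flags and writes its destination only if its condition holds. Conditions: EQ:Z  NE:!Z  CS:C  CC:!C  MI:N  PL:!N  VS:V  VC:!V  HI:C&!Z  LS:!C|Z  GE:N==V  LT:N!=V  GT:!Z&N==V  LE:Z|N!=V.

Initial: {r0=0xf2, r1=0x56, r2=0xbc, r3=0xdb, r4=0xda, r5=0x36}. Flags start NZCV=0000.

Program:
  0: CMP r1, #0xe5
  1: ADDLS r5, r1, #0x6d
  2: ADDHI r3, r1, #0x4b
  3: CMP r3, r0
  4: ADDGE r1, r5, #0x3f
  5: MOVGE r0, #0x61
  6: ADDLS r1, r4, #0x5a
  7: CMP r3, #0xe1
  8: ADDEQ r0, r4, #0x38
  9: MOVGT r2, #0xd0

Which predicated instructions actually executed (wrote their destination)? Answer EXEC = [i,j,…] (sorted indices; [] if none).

EXEC = [1,6]

[0] flags=0000 → (cmp)
[1] flags=0000 LS?T → r5=0xc3
[2] flags=0000 HI?F → skip
[3] flags=1000 → (cmp)
[4] flags=1000 GE?F → skip
[5] flags=1000 GE?F → skip
[6] flags=1000 LS?T → r1=0x34
[7] flags=1000 → (cmp)
[8] flags=1000 EQ?F → skip
[9] flags=1000 GT?F → skip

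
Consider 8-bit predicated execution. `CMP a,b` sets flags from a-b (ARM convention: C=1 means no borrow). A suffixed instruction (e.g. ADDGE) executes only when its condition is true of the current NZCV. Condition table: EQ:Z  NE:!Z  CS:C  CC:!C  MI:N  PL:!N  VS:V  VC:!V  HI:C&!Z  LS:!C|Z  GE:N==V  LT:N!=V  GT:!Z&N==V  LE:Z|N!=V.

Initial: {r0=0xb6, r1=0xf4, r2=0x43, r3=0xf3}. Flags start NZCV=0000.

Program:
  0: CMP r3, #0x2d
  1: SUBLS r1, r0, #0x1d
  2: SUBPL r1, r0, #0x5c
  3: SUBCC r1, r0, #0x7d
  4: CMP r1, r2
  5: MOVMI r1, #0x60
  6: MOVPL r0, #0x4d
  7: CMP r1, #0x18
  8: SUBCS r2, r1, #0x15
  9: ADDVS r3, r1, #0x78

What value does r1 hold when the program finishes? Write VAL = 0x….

[0] flags=1010 → (cmp)
[1] flags=1010 LS?F → skip
[2] flags=1010 PL?F → skip
[3] flags=1010 CC?F → skip
[4] flags=1010 → (cmp)
[5] flags=1010 MI?T → r1=0x60
[6] flags=1010 PL?F → skip
[7] flags=0010 → (cmp)
[8] flags=0010 CS?T → r2=0x4b
[9] flags=0010 VS?F → skip

VAL = 0x60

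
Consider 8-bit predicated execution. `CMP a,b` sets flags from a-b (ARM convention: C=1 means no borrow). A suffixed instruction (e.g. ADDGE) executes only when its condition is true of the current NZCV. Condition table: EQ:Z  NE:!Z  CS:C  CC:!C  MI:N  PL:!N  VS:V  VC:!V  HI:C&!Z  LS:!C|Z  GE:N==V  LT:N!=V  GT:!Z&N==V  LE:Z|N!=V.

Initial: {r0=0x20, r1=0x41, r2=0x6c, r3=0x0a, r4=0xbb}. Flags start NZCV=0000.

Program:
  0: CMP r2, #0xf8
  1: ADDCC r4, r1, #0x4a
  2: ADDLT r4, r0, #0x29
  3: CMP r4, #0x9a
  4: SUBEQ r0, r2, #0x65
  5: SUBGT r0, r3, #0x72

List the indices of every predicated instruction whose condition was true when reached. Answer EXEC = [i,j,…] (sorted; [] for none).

EXEC = [1]

0: ✓ CMP  NZCV=0000
1: ✓ ADDCC  r4←0x8b
2: · ADDLT
3: ✓ CMP  NZCV=1000
4: · SUBEQ
5: · SUBGT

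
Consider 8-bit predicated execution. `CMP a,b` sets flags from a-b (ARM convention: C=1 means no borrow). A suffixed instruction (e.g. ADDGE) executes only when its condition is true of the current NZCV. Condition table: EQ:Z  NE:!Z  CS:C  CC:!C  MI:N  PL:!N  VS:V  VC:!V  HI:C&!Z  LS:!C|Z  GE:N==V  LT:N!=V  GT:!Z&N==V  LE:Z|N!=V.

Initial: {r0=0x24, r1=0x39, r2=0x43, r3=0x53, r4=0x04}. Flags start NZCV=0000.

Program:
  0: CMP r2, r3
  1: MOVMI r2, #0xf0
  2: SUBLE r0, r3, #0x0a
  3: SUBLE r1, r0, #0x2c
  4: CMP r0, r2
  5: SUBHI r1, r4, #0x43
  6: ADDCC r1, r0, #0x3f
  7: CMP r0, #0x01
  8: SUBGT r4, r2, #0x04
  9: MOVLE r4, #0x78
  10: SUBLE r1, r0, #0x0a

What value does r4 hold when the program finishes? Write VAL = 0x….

[0] flags=1000 → (cmp)
[1] flags=1000 MI?T → r2=0xf0
[2] flags=1000 LE?T → r0=0x49
[3] flags=1000 LE?T → r1=0x1d
[4] flags=0000 → (cmp)
[5] flags=0000 HI?F → skip
[6] flags=0000 CC?T → r1=0x88
[7] flags=0010 → (cmp)
[8] flags=0010 GT?T → r4=0xec
[9] flags=0010 LE?F → skip
[10] flags=0010 LE?F → skip

VAL = 0xec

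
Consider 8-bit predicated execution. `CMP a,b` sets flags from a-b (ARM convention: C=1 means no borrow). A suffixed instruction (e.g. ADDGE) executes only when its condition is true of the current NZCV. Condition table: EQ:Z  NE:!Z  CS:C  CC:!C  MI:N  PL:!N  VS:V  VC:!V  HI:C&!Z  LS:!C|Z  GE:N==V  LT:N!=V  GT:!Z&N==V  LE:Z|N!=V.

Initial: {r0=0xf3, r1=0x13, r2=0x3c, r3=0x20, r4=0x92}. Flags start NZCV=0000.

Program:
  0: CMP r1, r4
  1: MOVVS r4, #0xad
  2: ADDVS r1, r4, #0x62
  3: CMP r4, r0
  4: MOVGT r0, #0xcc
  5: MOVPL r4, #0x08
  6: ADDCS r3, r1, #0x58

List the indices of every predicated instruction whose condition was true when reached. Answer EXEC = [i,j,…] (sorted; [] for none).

[0] flags=1001 → (cmp)
[1] flags=1001 VS?T → r4=0xad
[2] flags=1001 VS?T → r1=0x0f
[3] flags=1000 → (cmp)
[4] flags=1000 GT?F → skip
[5] flags=1000 PL?F → skip
[6] flags=1000 CS?F → skip

EXEC = [1,2]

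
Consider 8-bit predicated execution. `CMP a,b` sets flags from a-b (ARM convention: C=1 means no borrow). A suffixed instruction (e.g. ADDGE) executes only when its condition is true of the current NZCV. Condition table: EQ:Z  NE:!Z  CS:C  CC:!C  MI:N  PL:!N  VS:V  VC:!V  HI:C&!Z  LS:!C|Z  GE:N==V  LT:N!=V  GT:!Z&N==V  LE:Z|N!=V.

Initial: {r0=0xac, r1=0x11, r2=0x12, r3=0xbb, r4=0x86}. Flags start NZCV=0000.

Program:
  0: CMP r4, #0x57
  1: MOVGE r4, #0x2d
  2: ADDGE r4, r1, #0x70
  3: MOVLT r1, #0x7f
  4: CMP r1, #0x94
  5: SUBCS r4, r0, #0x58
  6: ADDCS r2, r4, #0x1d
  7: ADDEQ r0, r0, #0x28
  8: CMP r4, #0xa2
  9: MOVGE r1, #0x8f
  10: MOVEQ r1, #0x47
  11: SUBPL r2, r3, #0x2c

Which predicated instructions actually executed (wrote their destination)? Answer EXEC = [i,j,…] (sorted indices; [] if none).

EXEC = [3]

0: ✓ CMP  NZCV=0011
1: · MOVGE
2: · ADDGE
3: ✓ MOVLT  r1←0x7f
4: ✓ CMP  NZCV=1001
5: · SUBCS
6: · ADDCS
7: · ADDEQ
8: ✓ CMP  NZCV=1000
9: · MOVGE
10: · MOVEQ
11: · SUBPL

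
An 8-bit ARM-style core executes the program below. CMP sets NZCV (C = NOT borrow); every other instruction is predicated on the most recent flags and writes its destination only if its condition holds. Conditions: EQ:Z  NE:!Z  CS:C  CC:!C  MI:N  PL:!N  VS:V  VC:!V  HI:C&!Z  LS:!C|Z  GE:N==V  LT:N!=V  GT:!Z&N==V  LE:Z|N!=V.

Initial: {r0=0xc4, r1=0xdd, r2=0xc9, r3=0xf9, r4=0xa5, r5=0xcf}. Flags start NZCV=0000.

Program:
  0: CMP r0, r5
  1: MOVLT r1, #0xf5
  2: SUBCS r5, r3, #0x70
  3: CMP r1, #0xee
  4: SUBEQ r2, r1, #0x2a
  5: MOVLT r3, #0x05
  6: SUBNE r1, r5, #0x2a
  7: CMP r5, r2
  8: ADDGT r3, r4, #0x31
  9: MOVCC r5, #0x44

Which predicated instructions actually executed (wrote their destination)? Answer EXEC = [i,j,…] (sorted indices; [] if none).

EXEC = [1,6,8]

0: ✓ CMP  NZCV=1000
1: ✓ MOVLT  r1←0xf5
2: · SUBCS
3: ✓ CMP  NZCV=0010
4: · SUBEQ
5: · MOVLT
6: ✓ SUBNE  r1←0xa5
7: ✓ CMP  NZCV=0010
8: ✓ ADDGT  r3←0xd6
9: · MOVCC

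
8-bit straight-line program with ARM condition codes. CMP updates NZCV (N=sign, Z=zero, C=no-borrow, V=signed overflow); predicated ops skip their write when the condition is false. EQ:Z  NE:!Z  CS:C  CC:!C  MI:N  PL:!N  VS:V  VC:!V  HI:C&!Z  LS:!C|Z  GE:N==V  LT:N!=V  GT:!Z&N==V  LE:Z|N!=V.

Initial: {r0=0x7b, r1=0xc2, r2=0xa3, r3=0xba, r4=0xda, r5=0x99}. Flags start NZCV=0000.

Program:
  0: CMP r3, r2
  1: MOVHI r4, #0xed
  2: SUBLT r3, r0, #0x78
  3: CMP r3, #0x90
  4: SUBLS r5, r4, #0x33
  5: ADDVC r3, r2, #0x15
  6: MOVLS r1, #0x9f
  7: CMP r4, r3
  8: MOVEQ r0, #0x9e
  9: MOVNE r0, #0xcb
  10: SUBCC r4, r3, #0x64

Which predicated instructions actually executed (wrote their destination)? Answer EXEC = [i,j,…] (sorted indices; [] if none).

EXEC = [1,5,9]

[0] flags=0010 → (cmp)
[1] flags=0010 HI?T → r4=0xed
[2] flags=0010 LT?F → skip
[3] flags=0010 → (cmp)
[4] flags=0010 LS?F → skip
[5] flags=0010 VC?T → r3=0xb8
[6] flags=0010 LS?F → skip
[7] flags=0010 → (cmp)
[8] flags=0010 EQ?F → skip
[9] flags=0010 NE?T → r0=0xcb
[10] flags=0010 CC?F → skip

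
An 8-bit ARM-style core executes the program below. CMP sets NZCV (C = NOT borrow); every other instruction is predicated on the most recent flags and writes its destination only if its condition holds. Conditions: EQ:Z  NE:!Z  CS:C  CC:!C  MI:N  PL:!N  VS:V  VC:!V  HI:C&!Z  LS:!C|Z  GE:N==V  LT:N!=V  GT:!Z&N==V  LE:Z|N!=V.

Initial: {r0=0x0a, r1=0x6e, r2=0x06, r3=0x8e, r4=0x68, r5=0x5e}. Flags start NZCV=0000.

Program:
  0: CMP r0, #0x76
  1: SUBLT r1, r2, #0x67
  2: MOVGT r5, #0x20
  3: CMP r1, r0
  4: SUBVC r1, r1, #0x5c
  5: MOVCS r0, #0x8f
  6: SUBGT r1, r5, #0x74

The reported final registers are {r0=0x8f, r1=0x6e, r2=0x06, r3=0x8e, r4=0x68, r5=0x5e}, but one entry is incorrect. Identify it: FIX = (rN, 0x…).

[0] flags=1000 → (cmp)
[1] flags=1000 LT?T → r1=0x9f
[2] flags=1000 GT?F → skip
[3] flags=1010 → (cmp)
[4] flags=1010 VC?T → r1=0x43
[5] flags=1010 CS?T → r0=0x8f
[6] flags=1010 GT?F → skip

FIX = (r1, 0x43)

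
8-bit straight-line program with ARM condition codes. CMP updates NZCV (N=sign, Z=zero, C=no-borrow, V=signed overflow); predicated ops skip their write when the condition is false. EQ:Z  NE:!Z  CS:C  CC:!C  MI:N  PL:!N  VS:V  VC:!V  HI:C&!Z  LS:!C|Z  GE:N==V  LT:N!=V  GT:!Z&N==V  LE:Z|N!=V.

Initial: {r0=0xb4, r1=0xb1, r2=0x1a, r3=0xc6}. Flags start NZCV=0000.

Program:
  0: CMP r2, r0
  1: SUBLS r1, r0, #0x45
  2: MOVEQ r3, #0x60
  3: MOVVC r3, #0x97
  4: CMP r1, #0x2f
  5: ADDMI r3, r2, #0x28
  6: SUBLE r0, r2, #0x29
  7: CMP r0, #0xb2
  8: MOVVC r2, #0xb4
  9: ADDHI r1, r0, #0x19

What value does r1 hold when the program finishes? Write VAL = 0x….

[0] flags=0000 → (cmp)
[1] flags=0000 LS?T → r1=0x6f
[2] flags=0000 EQ?F → skip
[3] flags=0000 VC?T → r3=0x97
[4] flags=0010 → (cmp)
[5] flags=0010 MI?F → skip
[6] flags=0010 LE?F → skip
[7] flags=0010 → (cmp)
[8] flags=0010 VC?T → r2=0xb4
[9] flags=0010 HI?T → r1=0xcd

VAL = 0xcd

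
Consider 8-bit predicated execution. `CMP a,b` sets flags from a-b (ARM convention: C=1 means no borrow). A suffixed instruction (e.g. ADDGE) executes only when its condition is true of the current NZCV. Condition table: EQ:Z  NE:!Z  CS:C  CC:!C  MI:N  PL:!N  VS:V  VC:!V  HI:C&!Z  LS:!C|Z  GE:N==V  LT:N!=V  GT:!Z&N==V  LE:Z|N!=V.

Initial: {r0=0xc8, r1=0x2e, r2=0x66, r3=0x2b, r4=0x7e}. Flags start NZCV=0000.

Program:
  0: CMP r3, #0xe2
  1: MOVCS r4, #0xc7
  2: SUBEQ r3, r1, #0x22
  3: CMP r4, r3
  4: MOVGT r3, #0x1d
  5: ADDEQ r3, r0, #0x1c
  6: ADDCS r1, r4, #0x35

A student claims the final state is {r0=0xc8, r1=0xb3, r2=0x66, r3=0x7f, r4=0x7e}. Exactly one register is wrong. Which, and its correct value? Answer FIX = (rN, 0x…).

FIX = (r3, 0x1d)

[0] flags=0000 → (cmp)
[1] flags=0000 CS?F → skip
[2] flags=0000 EQ?F → skip
[3] flags=0010 → (cmp)
[4] flags=0010 GT?T → r3=0x1d
[5] flags=0010 EQ?F → skip
[6] flags=0010 CS?T → r1=0xb3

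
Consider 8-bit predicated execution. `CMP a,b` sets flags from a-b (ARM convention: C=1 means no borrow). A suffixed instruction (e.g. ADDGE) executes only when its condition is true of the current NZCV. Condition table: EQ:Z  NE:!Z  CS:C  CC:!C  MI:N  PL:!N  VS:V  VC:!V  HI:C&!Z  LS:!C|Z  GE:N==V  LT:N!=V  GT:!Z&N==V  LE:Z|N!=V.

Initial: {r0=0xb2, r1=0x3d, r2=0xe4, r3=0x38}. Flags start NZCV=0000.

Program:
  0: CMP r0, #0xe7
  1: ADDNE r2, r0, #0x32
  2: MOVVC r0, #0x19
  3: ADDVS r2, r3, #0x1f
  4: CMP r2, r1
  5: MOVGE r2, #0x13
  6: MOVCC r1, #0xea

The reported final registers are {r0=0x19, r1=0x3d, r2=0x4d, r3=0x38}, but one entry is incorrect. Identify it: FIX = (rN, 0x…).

0: ✓ CMP  NZCV=1000
1: ✓ ADDNE  r2←0xe4
2: ✓ MOVVC  r0←0x19
3: · ADDVS
4: ✓ CMP  NZCV=1010
5: · MOVGE
6: · MOVCC

FIX = (r2, 0xe4)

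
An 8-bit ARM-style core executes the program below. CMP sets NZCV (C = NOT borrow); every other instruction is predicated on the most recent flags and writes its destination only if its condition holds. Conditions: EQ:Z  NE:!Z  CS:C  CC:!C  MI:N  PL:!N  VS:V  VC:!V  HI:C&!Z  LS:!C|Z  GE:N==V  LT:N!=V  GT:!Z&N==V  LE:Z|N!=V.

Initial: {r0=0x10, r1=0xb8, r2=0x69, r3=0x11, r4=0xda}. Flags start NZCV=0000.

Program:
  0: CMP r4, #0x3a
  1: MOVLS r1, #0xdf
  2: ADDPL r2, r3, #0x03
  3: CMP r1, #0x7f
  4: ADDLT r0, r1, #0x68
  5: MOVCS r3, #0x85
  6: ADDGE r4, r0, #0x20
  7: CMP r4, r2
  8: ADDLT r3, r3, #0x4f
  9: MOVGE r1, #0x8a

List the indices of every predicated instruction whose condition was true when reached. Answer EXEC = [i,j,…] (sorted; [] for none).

[0] flags=1010 → (cmp)
[1] flags=1010 LS?F → skip
[2] flags=1010 PL?F → skip
[3] flags=0011 → (cmp)
[4] flags=0011 LT?T → r0=0x20
[5] flags=0011 CS?T → r3=0x85
[6] flags=0011 GE?F → skip
[7] flags=0011 → (cmp)
[8] flags=0011 LT?T → r3=0xd4
[9] flags=0011 GE?F → skip

EXEC = [4,5,8]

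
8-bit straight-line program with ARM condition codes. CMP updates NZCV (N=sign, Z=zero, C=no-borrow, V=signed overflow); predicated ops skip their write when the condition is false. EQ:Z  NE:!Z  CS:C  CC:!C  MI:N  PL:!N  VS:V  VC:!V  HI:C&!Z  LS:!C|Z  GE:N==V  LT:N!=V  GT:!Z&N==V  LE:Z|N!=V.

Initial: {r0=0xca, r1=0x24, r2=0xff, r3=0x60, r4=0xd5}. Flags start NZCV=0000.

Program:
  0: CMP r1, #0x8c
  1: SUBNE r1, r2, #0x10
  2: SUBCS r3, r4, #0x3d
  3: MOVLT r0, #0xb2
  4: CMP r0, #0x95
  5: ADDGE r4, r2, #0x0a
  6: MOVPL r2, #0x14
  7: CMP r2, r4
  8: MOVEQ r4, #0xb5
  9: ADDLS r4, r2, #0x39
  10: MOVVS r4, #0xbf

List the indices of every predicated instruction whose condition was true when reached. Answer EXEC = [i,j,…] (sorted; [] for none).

[0] flags=1001 → (cmp)
[1] flags=1001 NE?T → r1=0xef
[2] flags=1001 CS?F → skip
[3] flags=1001 LT?F → skip
[4] flags=0010 → (cmp)
[5] flags=0010 GE?T → r4=0x09
[6] flags=0010 PL?T → r2=0x14
[7] flags=0010 → (cmp)
[8] flags=0010 EQ?F → skip
[9] flags=0010 LS?F → skip
[10] flags=0010 VS?F → skip

EXEC = [1,5,6]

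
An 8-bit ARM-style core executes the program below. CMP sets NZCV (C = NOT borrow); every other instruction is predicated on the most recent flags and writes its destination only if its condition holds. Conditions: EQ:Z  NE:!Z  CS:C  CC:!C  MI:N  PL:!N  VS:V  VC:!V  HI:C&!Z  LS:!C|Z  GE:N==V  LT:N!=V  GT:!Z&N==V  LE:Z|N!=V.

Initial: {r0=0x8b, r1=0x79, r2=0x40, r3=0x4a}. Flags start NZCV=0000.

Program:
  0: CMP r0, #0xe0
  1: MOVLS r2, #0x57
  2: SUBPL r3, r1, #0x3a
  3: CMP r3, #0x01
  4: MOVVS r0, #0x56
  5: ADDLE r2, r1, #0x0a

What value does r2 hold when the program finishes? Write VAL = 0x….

[0] flags=1000 → (cmp)
[1] flags=1000 LS?T → r2=0x57
[2] flags=1000 PL?F → skip
[3] flags=0010 → (cmp)
[4] flags=0010 VS?F → skip
[5] flags=0010 LE?F → skip

VAL = 0x57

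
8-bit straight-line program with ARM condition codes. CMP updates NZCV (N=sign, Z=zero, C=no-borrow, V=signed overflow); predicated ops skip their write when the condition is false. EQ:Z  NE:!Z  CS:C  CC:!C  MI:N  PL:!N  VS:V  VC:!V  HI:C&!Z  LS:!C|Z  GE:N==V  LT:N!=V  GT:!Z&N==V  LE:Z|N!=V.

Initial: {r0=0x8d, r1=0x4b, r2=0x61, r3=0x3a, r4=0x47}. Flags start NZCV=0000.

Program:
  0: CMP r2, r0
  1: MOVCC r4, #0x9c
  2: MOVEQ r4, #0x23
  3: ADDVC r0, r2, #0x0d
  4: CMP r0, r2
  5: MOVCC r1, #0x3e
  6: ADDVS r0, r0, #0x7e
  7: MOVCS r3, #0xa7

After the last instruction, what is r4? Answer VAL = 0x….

VAL = 0x9c

0: ✓ CMP  NZCV=1001
1: ✓ MOVCC  r4←0x9c
2: · MOVEQ
3: · ADDVC
4: ✓ CMP  NZCV=0011
5: · MOVCC
6: ✓ ADDVS  r0←0x0b
7: ✓ MOVCS  r3←0xa7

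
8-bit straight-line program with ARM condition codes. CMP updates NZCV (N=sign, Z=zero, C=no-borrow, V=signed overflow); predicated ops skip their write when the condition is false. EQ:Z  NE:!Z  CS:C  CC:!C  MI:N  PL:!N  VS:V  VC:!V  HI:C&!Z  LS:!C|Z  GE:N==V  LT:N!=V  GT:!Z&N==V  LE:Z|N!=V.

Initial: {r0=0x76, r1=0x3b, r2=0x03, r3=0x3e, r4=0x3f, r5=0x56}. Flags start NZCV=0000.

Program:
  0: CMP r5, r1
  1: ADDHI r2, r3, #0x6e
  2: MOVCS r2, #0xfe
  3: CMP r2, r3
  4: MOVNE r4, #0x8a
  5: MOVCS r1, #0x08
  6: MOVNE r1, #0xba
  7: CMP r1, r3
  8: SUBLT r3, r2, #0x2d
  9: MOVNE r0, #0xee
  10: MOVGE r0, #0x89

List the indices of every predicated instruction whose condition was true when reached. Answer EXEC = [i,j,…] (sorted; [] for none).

0: ✓ CMP  NZCV=0010
1: ✓ ADDHI  r2←0xac
2: ✓ MOVCS  r2←0xfe
3: ✓ CMP  NZCV=1010
4: ✓ MOVNE  r4←0x8a
5: ✓ MOVCS  r1←0x08
6: ✓ MOVNE  r1←0xba
7: ✓ CMP  NZCV=0011
8: ✓ SUBLT  r3←0xd1
9: ✓ MOVNE  r0←0xee
10: · MOVGE

EXEC = [1,2,4,5,6,8,9]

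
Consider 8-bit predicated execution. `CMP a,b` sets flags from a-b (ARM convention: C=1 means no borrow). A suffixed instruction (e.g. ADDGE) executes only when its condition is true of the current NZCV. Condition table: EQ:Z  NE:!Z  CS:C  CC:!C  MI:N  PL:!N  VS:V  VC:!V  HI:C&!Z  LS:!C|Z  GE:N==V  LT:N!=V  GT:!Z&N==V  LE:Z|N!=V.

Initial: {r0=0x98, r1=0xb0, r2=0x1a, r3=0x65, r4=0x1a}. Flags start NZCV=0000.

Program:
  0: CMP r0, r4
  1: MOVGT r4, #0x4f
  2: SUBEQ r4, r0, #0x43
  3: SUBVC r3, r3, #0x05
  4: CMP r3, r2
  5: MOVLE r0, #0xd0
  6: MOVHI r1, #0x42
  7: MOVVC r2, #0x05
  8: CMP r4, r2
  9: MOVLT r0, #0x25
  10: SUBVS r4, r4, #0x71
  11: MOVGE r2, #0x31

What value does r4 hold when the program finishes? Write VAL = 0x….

[0] flags=0011 → (cmp)
[1] flags=0011 GT?F → skip
[2] flags=0011 EQ?F → skip
[3] flags=0011 VC?F → skip
[4] flags=0010 → (cmp)
[5] flags=0010 LE?F → skip
[6] flags=0010 HI?T → r1=0x42
[7] flags=0010 VC?T → r2=0x05
[8] flags=0010 → (cmp)
[9] flags=0010 LT?F → skip
[10] flags=0010 VS?F → skip
[11] flags=0010 GE?T → r2=0x31

VAL = 0x1a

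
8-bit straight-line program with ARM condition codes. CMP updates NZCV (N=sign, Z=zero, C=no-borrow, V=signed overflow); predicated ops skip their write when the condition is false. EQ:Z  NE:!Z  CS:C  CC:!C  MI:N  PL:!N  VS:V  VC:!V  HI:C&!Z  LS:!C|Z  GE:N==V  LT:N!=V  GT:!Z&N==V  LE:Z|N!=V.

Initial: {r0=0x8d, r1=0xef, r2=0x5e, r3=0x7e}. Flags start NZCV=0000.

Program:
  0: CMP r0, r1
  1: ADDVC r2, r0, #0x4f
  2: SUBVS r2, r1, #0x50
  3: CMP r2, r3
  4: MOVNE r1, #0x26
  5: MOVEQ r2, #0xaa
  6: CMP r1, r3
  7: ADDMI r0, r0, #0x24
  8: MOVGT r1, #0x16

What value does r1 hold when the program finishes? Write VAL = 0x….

VAL = 0x26

[0] flags=1000 → (cmp)
[1] flags=1000 VC?T → r2=0xdc
[2] flags=1000 VS?F → skip
[3] flags=0011 → (cmp)
[4] flags=0011 NE?T → r1=0x26
[5] flags=0011 EQ?F → skip
[6] flags=1000 → (cmp)
[7] flags=1000 MI?T → r0=0xb1
[8] flags=1000 GT?F → skip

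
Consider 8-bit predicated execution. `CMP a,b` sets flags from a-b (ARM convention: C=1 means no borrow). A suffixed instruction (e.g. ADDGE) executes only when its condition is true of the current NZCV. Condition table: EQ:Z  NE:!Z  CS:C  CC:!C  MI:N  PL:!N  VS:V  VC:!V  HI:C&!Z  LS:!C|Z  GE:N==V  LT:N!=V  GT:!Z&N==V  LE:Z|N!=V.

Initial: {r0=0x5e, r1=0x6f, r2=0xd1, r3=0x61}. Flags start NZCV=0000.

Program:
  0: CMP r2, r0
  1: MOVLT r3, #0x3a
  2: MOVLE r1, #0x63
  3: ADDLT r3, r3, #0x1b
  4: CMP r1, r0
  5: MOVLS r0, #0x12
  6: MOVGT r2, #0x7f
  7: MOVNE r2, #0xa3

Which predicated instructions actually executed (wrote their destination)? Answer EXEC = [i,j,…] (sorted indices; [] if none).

EXEC = [1,2,3,6,7]

0: ✓ CMP  NZCV=0011
1: ✓ MOVLT  r3←0x3a
2: ✓ MOVLE  r1←0x63
3: ✓ ADDLT  r3←0x55
4: ✓ CMP  NZCV=0010
5: · MOVLS
6: ✓ MOVGT  r2←0x7f
7: ✓ MOVNE  r2←0xa3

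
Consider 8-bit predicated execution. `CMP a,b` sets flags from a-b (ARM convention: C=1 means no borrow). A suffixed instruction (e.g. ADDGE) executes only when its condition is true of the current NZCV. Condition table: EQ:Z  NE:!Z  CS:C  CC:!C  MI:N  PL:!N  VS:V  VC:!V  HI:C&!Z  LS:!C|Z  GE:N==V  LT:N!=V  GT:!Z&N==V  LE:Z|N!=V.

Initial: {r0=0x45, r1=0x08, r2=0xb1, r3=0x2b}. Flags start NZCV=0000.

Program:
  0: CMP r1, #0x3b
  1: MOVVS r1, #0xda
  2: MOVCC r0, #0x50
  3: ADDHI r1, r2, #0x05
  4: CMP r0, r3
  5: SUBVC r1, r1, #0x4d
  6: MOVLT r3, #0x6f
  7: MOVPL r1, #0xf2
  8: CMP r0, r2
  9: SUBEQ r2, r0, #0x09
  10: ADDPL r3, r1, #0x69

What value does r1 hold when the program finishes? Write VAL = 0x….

0: ✓ CMP  NZCV=1000
1: · MOVVS
2: ✓ MOVCC  r0←0x50
3: · ADDHI
4: ✓ CMP  NZCV=0010
5: ✓ SUBVC  r1←0xbb
6: · MOVLT
7: ✓ MOVPL  r1←0xf2
8: ✓ CMP  NZCV=1001
9: · SUBEQ
10: · ADDPL

VAL = 0xf2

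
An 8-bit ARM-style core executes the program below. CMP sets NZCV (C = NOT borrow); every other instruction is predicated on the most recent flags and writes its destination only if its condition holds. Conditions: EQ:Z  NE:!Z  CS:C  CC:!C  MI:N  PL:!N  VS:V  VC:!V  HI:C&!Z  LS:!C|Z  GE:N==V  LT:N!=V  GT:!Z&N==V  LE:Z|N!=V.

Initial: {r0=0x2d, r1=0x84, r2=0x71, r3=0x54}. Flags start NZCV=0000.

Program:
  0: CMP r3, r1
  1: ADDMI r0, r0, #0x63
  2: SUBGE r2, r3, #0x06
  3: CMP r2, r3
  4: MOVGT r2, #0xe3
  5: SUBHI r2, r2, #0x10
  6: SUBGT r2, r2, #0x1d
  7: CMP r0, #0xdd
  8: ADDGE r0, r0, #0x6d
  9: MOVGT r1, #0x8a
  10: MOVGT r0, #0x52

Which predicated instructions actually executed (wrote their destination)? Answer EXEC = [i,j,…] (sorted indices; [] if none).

EXEC = [1,2]

[0] flags=1001 → (cmp)
[1] flags=1001 MI?T → r0=0x90
[2] flags=1001 GE?T → r2=0x4e
[3] flags=1000 → (cmp)
[4] flags=1000 GT?F → skip
[5] flags=1000 HI?F → skip
[6] flags=1000 GT?F → skip
[7] flags=1000 → (cmp)
[8] flags=1000 GE?F → skip
[9] flags=1000 GT?F → skip
[10] flags=1000 GT?F → skip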